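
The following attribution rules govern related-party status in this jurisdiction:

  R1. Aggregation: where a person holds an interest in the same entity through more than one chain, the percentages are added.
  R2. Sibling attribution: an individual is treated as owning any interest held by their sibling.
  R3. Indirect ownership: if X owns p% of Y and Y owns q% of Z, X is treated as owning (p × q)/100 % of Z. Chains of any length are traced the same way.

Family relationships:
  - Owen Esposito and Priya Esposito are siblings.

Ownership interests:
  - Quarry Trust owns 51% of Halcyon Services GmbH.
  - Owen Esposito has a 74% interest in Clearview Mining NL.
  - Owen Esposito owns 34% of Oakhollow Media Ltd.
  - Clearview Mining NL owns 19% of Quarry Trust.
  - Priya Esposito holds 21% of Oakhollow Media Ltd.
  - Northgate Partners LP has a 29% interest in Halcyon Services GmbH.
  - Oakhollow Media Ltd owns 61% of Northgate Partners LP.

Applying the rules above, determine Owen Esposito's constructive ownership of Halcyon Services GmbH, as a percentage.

By sibling attribution (R2), Owen Esposito is treated as also owning Priya Esposito's interest in Oakhollow Media Ltd, giving 34% + 21% = 55%.
Chain via Clearview Mining NL → Quarry Trust (R3): 74% × 19% × 51% = 7.1706% of Halcyon Services GmbH.
Chain via Oakhollow Media Ltd → Northgate Partners LP (R3): 55% × 61% × 29% = 9.7295% of Halcyon Services GmbH.
Aggregating (R1): 7.1706% + 9.7295% = 16.9001%.

16.9001%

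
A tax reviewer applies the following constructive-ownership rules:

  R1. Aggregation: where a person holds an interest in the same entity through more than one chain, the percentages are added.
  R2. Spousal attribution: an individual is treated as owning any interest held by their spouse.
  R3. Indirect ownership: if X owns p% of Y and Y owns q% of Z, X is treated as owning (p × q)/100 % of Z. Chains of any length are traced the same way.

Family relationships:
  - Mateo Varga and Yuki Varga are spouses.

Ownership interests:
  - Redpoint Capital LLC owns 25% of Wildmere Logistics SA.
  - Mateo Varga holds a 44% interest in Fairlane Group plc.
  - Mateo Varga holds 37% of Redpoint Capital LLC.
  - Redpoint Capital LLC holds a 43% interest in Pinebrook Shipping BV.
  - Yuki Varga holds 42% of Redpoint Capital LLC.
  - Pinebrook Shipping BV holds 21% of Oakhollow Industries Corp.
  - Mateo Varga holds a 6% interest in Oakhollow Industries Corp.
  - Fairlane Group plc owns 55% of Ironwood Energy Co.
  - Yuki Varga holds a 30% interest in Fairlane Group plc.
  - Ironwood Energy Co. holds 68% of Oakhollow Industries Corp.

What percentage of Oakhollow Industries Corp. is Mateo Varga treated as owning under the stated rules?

By spousal attribution (R2), Mateo Varga is treated as also owning Yuki Varga's interest in Redpoint Capital LLC, giving 37% + 42% = 79%.
By spousal attribution (R2), Mateo Varga is treated as also owning Yuki Varga's interest in Fairlane Group plc, giving 44% + 30% = 74%.
Chain via Redpoint Capital LLC → Pinebrook Shipping BV (R3): 79% × 43% × 21% = 7.1337% of Oakhollow Industries Corp.
Chain via Fairlane Group plc → Ironwood Energy Co. (R3): 74% × 55% × 68% = 27.676% of Oakhollow Industries Corp.
Direct interest in Oakhollow Industries Corp: 6%.
Aggregating (R1): 7.1337% + 27.676% + 6% = 40.8097%.

40.8097%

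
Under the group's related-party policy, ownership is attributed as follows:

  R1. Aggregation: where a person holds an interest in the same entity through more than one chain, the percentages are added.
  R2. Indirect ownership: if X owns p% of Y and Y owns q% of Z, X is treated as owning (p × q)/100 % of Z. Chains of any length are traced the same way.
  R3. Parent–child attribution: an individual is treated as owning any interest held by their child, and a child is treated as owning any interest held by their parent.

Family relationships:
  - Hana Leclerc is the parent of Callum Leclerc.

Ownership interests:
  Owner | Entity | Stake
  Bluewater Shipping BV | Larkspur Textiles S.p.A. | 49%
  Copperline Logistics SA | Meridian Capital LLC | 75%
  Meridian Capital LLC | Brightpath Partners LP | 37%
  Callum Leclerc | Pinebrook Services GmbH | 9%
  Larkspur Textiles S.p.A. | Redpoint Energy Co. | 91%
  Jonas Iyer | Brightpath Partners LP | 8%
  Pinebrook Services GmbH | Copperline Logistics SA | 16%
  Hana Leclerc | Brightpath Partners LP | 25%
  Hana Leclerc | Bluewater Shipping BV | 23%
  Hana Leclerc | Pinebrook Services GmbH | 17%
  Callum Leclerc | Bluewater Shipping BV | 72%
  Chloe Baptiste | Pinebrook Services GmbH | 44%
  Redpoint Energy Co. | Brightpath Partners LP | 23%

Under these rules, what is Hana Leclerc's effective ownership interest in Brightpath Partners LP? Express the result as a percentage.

By parent–child attribution (R3), Hana Leclerc is treated as also owning Callum Leclerc's interest in Bluewater Shipping BV, giving 23% + 72% = 95%.
By parent–child attribution (R3), Hana Leclerc is treated as also owning Callum Leclerc's interest in Pinebrook Services GmbH, giving 17% + 9% = 26%.
Chain via Bluewater Shipping BV → Larkspur Textiles S.p.A. → Redpoint Energy Co. (R2): 95% × 49% × 91% × 23% = 9.742915% of Brightpath Partners LP.
Chain via Pinebrook Services GmbH → Copperline Logistics SA → Meridian Capital LLC (R2): 26% × 16% × 75% × 37% = 1.1544% of Brightpath Partners LP.
Direct interest in Brightpath Partners LP: 25%.
Aggregating (R1): 9.742915% + 1.1544% + 25% = 35.897315%.

35.897315%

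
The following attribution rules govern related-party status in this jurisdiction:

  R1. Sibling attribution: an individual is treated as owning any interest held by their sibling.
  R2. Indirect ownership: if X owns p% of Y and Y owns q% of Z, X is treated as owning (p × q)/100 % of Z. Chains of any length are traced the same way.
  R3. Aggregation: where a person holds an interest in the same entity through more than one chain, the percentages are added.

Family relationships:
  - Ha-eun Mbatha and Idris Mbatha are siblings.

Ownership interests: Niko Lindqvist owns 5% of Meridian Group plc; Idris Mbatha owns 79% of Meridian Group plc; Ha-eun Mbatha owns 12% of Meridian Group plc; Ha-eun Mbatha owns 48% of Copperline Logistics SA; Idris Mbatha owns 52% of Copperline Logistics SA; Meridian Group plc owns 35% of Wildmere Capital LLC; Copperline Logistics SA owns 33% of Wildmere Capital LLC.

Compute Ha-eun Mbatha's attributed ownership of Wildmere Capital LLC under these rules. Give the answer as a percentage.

By sibling attribution (R1), Ha-eun Mbatha is treated as also owning Idris Mbatha's interest in Copperline Logistics SA, giving 48% + 52% = 100%.
By sibling attribution (R1), Ha-eun Mbatha is treated as also owning Idris Mbatha's interest in Meridian Group plc, giving 12% + 79% = 91%.
Chain via Copperline Logistics SA (R2): 100% × 33% = 33% of Wildmere Capital LLC.
Chain via Meridian Group plc (R2): 91% × 35% = 31.85% of Wildmere Capital LLC.
Aggregating (R3): 33% + 31.85% = 64.85%.

64.85%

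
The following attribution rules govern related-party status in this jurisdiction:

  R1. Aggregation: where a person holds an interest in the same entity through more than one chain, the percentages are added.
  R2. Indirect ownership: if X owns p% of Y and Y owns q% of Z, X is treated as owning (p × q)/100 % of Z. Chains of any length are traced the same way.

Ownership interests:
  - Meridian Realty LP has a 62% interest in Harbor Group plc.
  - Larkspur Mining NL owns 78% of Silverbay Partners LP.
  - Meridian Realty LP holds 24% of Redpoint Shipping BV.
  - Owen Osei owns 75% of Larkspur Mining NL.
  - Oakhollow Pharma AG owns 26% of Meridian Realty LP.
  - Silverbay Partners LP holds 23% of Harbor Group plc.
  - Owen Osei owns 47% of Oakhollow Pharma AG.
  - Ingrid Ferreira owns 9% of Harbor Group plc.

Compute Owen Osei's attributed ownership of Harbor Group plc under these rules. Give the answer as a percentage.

Chain via Larkspur Mining NL → Silverbay Partners LP (R2): 75% × 78% × 23% = 13.455% of Harbor Group plc.
Chain via Oakhollow Pharma AG → Meridian Realty LP (R2): 47% × 26% × 62% = 7.5764% of Harbor Group plc.
Aggregating (R1): 13.455% + 7.5764% = 21.0314%.

21.0314%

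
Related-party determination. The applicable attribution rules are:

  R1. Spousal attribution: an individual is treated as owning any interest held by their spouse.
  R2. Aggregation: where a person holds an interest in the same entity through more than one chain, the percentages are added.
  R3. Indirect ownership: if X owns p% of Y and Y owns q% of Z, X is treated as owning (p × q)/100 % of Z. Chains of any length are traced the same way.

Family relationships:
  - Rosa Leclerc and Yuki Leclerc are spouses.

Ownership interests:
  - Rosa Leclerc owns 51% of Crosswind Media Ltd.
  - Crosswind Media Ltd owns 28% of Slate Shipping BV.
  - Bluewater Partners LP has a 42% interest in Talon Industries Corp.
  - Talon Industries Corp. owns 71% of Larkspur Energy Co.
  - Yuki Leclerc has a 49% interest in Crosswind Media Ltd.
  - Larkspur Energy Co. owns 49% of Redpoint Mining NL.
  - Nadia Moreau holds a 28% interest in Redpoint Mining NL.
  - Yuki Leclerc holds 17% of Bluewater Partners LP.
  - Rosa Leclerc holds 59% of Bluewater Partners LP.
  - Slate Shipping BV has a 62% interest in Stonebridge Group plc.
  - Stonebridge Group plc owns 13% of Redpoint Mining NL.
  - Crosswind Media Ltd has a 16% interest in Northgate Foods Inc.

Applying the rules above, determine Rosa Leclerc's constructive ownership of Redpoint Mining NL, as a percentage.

13.361768%

By spousal attribution (R1), Rosa Leclerc is treated as also owning Yuki Leclerc's interest in Crosswind Media Ltd, giving 51% + 49% = 100%.
By spousal attribution (R1), Rosa Leclerc is treated as also owning Yuki Leclerc's interest in Bluewater Partners LP, giving 59% + 17% = 76%.
Chain via Crosswind Media Ltd → Slate Shipping BV → Stonebridge Group plc (R3): 100% × 28% × 62% × 13% = 2.2568% of Redpoint Mining NL.
Chain via Bluewater Partners LP → Talon Industries Corp. → Larkspur Energy Co. (R3): 76% × 42% × 71% × 49% = 11.104968% of Redpoint Mining NL.
Aggregating (R2): 2.2568% + 11.104968% = 13.361768%.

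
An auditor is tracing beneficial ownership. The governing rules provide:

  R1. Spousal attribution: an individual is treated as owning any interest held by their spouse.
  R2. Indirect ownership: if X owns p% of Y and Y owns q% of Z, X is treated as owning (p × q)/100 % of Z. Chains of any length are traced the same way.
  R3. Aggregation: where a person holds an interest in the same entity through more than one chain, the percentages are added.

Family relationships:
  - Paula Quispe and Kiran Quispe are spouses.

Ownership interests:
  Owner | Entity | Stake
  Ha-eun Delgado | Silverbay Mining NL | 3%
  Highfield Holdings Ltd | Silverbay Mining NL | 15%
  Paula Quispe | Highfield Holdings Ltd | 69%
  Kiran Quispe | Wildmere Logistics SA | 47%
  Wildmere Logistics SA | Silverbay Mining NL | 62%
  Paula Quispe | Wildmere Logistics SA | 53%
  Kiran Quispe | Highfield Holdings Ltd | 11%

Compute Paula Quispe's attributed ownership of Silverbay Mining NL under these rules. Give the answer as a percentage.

By spousal attribution (R1), Paula Quispe is treated as also owning Kiran Quispe's interest in Wildmere Logistics SA, giving 53% + 47% = 100%.
By spousal attribution (R1), Paula Quispe is treated as also owning Kiran Quispe's interest in Highfield Holdings Ltd, giving 69% + 11% = 80%.
Chain via Wildmere Logistics SA (R2): 100% × 62% = 62% of Silverbay Mining NL.
Chain via Highfield Holdings Ltd (R2): 80% × 15% = 12% of Silverbay Mining NL.
Aggregating (R3): 62% + 12% = 74%.

74%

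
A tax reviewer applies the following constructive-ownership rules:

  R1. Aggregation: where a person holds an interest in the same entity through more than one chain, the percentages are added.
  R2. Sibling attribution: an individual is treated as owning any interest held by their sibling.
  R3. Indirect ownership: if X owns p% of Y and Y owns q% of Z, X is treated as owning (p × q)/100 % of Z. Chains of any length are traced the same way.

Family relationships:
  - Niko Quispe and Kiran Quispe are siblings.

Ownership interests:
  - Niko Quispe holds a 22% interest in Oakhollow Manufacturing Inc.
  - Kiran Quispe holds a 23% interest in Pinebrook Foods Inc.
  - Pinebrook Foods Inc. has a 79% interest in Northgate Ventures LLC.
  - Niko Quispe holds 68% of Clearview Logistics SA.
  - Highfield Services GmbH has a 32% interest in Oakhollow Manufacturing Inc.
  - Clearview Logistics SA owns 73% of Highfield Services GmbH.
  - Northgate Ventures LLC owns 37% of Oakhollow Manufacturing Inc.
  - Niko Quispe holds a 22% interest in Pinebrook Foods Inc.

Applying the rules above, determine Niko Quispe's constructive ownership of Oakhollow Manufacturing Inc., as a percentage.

51.0383%

By sibling attribution (R2), Niko Quispe is treated as also owning Kiran Quispe's interest in Pinebrook Foods Inc, giving 22% + 23% = 45%.
Chain via Clearview Logistics SA → Highfield Services GmbH (R3): 68% × 73% × 32% = 15.8848% of Oakhollow Manufacturing Inc.
Chain via Pinebrook Foods Inc. → Northgate Ventures LLC (R3): 45% × 79% × 37% = 13.1535% of Oakhollow Manufacturing Inc.
Direct interest in Oakhollow Manufacturing Inc: 22%.
Aggregating (R1): 15.8848% + 13.1535% + 22% = 51.0383%.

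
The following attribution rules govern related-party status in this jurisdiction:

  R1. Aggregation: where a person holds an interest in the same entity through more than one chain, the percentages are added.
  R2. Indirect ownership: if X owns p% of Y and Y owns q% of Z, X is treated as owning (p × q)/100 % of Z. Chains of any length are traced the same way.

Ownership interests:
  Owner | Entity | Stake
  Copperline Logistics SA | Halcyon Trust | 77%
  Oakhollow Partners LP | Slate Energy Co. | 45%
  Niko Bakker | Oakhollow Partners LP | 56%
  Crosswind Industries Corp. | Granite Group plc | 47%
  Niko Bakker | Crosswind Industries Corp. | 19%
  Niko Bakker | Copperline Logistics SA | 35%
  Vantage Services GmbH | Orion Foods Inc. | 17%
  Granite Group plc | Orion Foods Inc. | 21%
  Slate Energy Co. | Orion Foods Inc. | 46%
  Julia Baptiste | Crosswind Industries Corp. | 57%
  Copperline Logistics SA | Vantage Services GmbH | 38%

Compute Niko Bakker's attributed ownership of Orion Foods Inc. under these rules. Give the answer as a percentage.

Chain via Crosswind Industries Corp. → Granite Group plc (R2): 19% × 47% × 21% = 1.8753% of Orion Foods Inc.
Chain via Copperline Logistics SA → Vantage Services GmbH (R2): 35% × 38% × 17% = 2.261% of Orion Foods Inc.
Chain via Oakhollow Partners LP → Slate Energy Co. (R2): 56% × 45% × 46% = 11.592% of Orion Foods Inc.
Aggregating (R1): 1.8753% + 2.261% + 11.592% = 15.7283%.

15.7283%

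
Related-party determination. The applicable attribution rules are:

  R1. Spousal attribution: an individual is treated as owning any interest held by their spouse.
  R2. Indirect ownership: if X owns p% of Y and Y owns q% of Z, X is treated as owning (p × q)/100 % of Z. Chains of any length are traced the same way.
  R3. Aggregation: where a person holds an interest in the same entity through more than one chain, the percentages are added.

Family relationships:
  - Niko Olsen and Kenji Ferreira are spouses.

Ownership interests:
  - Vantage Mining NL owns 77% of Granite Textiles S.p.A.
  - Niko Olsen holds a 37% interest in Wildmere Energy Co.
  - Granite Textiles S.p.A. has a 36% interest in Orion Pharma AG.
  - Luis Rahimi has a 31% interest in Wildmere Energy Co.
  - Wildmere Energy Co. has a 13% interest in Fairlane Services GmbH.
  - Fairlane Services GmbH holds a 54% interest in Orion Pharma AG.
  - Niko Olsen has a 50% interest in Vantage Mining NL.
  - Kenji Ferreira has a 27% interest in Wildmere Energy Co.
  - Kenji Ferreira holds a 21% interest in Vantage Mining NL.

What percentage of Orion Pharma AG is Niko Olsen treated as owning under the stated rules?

By spousal attribution (R1), Niko Olsen is treated as also owning Kenji Ferreira's interest in Vantage Mining NL, giving 50% + 21% = 71%.
By spousal attribution (R1), Niko Olsen is treated as also owning Kenji Ferreira's interest in Wildmere Energy Co, giving 37% + 27% = 64%.
Chain via Vantage Mining NL → Granite Textiles S.p.A. (R2): 71% × 77% × 36% = 19.6812% of Orion Pharma AG.
Chain via Wildmere Energy Co. → Fairlane Services GmbH (R2): 64% × 13% × 54% = 4.4928% of Orion Pharma AG.
Aggregating (R3): 19.6812% + 4.4928% = 24.174%.

24.174%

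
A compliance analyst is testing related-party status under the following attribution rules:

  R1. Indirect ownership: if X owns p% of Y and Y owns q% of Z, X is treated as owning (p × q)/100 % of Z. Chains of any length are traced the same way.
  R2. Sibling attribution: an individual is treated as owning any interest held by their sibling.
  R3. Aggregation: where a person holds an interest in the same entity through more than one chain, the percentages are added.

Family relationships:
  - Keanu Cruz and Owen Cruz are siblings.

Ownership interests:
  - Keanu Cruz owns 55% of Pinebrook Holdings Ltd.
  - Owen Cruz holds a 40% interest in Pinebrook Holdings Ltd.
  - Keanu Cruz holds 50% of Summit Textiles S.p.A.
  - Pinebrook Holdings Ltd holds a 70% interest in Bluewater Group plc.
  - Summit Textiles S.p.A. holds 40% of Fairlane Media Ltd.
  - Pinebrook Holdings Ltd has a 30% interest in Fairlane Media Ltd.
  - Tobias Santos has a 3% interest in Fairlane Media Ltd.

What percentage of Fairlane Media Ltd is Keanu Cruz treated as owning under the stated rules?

48.5%

By sibling attribution (R2), Keanu Cruz is treated as also owning Owen Cruz's interest in Pinebrook Holdings Ltd, giving 55% + 40% = 95%.
Chain via Summit Textiles S.p.A. (R1): 50% × 40% = 20% of Fairlane Media Ltd.
Chain via Pinebrook Holdings Ltd (R1): 95% × 30% = 28.5% of Fairlane Media Ltd.
Aggregating (R3): 20% + 28.5% = 48.5%.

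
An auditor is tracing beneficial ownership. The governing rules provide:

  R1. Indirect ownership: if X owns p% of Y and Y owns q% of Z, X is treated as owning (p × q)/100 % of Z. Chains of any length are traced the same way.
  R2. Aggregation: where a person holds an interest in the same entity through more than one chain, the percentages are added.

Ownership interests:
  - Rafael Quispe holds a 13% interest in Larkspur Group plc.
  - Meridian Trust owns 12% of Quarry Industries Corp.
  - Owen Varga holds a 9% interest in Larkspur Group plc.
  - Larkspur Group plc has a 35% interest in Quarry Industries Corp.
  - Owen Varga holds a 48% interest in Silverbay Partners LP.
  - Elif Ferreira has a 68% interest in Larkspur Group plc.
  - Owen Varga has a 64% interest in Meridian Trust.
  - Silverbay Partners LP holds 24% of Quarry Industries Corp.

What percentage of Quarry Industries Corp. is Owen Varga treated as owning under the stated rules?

22.35%

Chain via Larkspur Group plc (R1): 9% × 35% = 3.15% of Quarry Industries Corp.
Chain via Silverbay Partners LP (R1): 48% × 24% = 11.52% of Quarry Industries Corp.
Chain via Meridian Trust (R1): 64% × 12% = 7.68% of Quarry Industries Corp.
Aggregating (R2): 3.15% + 11.52% + 7.68% = 22.35%.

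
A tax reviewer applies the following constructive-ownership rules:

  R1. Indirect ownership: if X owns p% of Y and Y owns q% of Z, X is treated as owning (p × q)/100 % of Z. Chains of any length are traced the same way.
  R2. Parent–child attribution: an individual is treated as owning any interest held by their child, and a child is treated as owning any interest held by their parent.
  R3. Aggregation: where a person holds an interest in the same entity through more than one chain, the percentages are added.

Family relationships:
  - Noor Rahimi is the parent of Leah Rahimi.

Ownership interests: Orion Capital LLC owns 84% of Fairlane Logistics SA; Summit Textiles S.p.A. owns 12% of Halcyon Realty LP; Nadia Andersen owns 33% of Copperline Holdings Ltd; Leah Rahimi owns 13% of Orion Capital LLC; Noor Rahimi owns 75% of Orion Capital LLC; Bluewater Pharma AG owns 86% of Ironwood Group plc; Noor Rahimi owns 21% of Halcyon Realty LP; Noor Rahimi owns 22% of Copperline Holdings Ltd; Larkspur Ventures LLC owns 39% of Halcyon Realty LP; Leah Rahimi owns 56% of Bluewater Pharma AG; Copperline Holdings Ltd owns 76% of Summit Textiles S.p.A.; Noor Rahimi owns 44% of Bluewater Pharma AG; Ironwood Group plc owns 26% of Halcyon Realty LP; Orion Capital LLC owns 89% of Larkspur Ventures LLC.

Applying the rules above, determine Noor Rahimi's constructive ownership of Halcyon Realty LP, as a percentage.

75.9112%

By parent–child attribution (R2), Noor Rahimi is treated as also owning Leah Rahimi's interest in Orion Capital LLC, giving 75% + 13% = 88%.
By parent–child attribution (R2), Noor Rahimi is treated as also owning Leah Rahimi's interest in Bluewater Pharma AG, giving 44% + 56% = 100%.
Chain via Copperline Holdings Ltd → Summit Textiles S.p.A. (R1): 22% × 76% × 12% = 2.0064% of Halcyon Realty LP.
Chain via Orion Capital LLC → Larkspur Ventures LLC (R1): 88% × 89% × 39% = 30.5448% of Halcyon Realty LP.
Chain via Bluewater Pharma AG → Ironwood Group plc (R1): 100% × 86% × 26% = 22.36% of Halcyon Realty LP.
Direct interest in Halcyon Realty LP: 21%.
Aggregating (R3): 2.0064% + 30.5448% + 22.36% + 21% = 75.9112%.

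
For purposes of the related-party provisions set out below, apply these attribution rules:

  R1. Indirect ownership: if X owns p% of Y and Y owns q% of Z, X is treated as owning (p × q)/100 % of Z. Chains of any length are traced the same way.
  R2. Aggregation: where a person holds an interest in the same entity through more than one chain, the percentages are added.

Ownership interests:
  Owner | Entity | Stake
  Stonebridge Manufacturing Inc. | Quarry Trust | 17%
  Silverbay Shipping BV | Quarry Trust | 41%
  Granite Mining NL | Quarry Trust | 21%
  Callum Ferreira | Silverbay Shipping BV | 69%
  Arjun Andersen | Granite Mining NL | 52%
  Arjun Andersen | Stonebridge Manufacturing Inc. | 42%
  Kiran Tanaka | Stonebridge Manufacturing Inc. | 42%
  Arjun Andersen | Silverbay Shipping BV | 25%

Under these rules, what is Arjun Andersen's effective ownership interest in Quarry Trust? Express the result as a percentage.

28.31%

Chain via Stonebridge Manufacturing Inc. (R1): 42% × 17% = 7.14% of Quarry Trust.
Chain via Granite Mining NL (R1): 52% × 21% = 10.92% of Quarry Trust.
Chain via Silverbay Shipping BV (R1): 25% × 41% = 10.25% of Quarry Trust.
Aggregating (R2): 7.14% + 10.92% + 10.25% = 28.31%.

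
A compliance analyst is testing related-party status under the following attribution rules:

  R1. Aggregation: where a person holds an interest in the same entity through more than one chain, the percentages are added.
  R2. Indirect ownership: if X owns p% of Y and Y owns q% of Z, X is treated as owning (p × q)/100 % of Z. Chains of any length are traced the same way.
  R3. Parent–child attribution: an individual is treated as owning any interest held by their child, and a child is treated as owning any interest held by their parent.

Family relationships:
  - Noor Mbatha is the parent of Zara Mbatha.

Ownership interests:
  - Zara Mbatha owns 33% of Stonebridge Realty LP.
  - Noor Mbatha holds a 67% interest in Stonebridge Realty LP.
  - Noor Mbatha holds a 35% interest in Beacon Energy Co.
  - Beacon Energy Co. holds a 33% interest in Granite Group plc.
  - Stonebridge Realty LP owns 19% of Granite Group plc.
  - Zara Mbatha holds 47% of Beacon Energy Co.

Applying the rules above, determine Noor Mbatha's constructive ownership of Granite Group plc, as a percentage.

By parent–child attribution (R3), Noor Mbatha is treated as also owning Zara Mbatha's interest in Beacon Energy Co, giving 35% + 47% = 82%.
By parent–child attribution (R3), Noor Mbatha is treated as also owning Zara Mbatha's interest in Stonebridge Realty LP, giving 67% + 33% = 100%.
Chain via Beacon Energy Co. (R2): 82% × 33% = 27.06% of Granite Group plc.
Chain via Stonebridge Realty LP (R2): 100% × 19% = 19% of Granite Group plc.
Aggregating (R1): 27.06% + 19% = 46.06%.

46.06%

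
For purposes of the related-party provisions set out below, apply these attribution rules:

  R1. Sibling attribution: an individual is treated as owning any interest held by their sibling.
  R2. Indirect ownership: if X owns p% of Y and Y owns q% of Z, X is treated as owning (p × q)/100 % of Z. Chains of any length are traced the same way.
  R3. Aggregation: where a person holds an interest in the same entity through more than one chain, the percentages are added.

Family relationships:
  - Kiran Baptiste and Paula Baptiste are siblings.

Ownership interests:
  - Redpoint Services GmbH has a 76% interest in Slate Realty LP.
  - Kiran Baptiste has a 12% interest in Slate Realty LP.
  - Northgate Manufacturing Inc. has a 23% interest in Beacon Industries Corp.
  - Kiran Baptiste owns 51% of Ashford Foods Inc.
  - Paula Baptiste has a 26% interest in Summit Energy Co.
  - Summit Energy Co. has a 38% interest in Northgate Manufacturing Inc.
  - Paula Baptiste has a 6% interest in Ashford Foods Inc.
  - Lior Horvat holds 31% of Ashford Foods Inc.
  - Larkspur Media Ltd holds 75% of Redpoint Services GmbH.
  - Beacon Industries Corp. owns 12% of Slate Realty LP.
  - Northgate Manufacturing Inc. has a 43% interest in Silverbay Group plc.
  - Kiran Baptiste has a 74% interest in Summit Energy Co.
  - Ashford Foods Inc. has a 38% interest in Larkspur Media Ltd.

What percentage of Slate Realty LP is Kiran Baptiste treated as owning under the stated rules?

25.395%

By sibling attribution (R1), Kiran Baptiste is treated as also owning Paula Baptiste's interest in Ashford Foods Inc, giving 51% + 6% = 57%.
By sibling attribution (R1), Kiran Baptiste is treated as also owning Paula Baptiste's interest in Summit Energy Co, giving 74% + 26% = 100%.
Chain via Ashford Foods Inc. → Larkspur Media Ltd → Redpoint Services GmbH (R2): 57% × 38% × 75% × 76% = 12.3462% of Slate Realty LP.
Chain via Summit Energy Co. → Northgate Manufacturing Inc. → Beacon Industries Corp. (R2): 100% × 38% × 23% × 12% = 1.0488% of Slate Realty LP.
Direct interest in Slate Realty LP: 12%.
Aggregating (R3): 12.3462% + 1.0488% + 12% = 25.395%.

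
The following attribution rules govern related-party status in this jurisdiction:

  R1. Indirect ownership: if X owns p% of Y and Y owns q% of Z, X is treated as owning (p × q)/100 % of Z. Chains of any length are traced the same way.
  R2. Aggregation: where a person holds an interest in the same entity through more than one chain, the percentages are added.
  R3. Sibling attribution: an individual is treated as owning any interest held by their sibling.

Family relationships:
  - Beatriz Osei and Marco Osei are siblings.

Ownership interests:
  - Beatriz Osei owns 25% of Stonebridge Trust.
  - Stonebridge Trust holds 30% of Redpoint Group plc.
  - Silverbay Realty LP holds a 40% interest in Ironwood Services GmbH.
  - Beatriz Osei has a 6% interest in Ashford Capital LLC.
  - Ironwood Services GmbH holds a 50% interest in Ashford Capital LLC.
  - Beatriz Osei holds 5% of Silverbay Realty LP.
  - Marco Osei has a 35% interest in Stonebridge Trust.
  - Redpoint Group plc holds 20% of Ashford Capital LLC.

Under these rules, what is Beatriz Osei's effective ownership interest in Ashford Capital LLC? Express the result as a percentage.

By sibling attribution (R3), Beatriz Osei is treated as also owning Marco Osei's interest in Stonebridge Trust, giving 25% + 35% = 60%.
Chain via Silverbay Realty LP → Ironwood Services GmbH (R1): 5% × 40% × 50% = 1% of Ashford Capital LLC.
Chain via Stonebridge Trust → Redpoint Group plc (R1): 60% × 30% × 20% = 3.6% of Ashford Capital LLC.
Direct interest in Ashford Capital LLC: 6%.
Aggregating (R2): 1% + 3.6% + 6% = 10.6%.

10.6%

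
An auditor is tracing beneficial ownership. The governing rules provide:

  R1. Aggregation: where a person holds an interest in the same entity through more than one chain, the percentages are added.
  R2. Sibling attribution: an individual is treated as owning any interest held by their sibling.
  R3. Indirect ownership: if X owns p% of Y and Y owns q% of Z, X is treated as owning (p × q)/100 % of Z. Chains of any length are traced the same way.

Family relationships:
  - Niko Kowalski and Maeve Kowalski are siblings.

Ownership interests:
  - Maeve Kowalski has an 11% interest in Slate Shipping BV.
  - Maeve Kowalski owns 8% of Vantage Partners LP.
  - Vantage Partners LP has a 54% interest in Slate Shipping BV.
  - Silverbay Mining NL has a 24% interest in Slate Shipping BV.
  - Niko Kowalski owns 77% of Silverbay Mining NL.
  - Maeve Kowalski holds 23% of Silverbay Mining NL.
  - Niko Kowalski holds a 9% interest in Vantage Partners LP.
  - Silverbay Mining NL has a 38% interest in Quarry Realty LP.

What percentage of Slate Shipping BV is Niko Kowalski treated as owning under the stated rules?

44.18%

By sibling attribution (R2), Niko Kowalski is treated as also owning Maeve Kowalski's interest in Silverbay Mining NL, giving 77% + 23% = 100%.
By sibling attribution (R2), Niko Kowalski is treated as also owning Maeve Kowalski's interest in Vantage Partners LP, giving 9% + 8% = 17%.
By sibling attribution (R2), Niko Kowalski is treated as owning Maeve Kowalski's 11% interest in Slate Shipping BV.
Chain via Silverbay Mining NL (R3): 100% × 24% = 24% of Slate Shipping BV.
Chain via Vantage Partners LP (R3): 17% × 54% = 9.18% of Slate Shipping BV.
Direct interest in Slate Shipping BV: 11%.
Aggregating (R1): 24% + 9.18% + 11% = 44.18%.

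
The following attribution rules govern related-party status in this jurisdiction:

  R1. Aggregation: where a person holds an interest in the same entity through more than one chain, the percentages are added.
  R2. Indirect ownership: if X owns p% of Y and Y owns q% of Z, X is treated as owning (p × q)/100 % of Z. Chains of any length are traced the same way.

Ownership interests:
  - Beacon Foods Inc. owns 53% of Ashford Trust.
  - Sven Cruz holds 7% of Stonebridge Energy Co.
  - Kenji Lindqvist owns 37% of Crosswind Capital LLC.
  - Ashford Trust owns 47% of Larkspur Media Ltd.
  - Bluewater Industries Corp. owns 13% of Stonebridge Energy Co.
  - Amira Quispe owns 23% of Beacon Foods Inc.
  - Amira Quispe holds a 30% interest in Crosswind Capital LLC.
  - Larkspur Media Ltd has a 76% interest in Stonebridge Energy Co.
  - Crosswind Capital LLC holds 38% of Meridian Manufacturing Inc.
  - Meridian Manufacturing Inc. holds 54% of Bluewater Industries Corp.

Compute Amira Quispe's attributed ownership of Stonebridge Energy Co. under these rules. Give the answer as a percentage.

Chain via Beacon Foods Inc. → Ashford Trust → Larkspur Media Ltd (R2): 23% × 53% × 47% × 76% = 4.354268% of Stonebridge Energy Co.
Chain via Crosswind Capital LLC → Meridian Manufacturing Inc. → Bluewater Industries Corp. (R2): 30% × 38% × 54% × 13% = 0.80028% of Stonebridge Energy Co.
Aggregating (R1): 4.354268% + 0.80028% = 5.154548%.

5.154548%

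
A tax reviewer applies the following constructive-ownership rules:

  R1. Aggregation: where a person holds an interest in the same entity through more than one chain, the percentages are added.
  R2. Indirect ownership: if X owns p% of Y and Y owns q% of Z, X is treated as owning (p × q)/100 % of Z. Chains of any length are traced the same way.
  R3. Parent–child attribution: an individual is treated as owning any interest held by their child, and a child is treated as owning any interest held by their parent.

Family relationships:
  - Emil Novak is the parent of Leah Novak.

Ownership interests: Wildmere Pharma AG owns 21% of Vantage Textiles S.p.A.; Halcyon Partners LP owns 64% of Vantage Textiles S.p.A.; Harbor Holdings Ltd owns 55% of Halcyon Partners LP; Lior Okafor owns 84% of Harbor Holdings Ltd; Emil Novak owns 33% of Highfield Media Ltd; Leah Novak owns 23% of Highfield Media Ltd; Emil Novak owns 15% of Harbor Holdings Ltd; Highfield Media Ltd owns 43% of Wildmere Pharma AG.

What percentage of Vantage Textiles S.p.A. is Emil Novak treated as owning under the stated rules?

By parent–child attribution (R3), Emil Novak is treated as also owning Leah Novak's interest in Highfield Media Ltd, giving 33% + 23% = 56%.
Chain via Harbor Holdings Ltd → Halcyon Partners LP (R2): 15% × 55% × 64% = 5.28% of Vantage Textiles S.p.A.
Chain via Highfield Media Ltd → Wildmere Pharma AG (R2): 56% × 43% × 21% = 5.0568% of Vantage Textiles S.p.A.
Aggregating (R1): 5.28% + 5.0568% = 10.3368%.

10.3368%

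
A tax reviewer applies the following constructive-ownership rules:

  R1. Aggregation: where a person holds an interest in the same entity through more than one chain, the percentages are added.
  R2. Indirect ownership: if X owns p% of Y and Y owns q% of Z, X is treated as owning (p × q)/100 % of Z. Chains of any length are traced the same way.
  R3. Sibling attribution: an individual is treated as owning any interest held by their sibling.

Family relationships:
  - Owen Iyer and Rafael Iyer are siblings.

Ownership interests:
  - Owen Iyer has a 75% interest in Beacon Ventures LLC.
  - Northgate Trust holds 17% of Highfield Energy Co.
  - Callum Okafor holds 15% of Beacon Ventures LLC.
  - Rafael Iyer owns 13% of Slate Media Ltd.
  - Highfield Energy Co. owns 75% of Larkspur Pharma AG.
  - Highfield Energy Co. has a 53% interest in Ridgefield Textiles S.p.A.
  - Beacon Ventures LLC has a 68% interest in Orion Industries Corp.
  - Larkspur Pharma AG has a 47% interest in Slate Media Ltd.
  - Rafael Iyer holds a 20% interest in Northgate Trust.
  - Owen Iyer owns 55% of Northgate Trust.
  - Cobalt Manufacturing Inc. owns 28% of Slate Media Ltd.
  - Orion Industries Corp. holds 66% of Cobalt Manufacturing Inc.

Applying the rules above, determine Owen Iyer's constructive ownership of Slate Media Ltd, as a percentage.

26.919175%

By sibling attribution (R3), Owen Iyer is treated as also owning Rafael Iyer's interest in Northgate Trust, giving 55% + 20% = 75%.
By sibling attribution (R3), Owen Iyer is treated as owning Rafael Iyer's 13% interest in Slate Media Ltd.
Chain via Northgate Trust → Highfield Energy Co. → Larkspur Pharma AG (R2): 75% × 17% × 75% × 47% = 4.494375% of Slate Media Ltd.
Chain via Beacon Ventures LLC → Orion Industries Corp. → Cobalt Manufacturing Inc. (R2): 75% × 68% × 66% × 28% = 9.4248% of Slate Media Ltd.
Direct interest in Slate Media Ltd: 13%.
Aggregating (R1): 4.494375% + 9.4248% + 13% = 26.919175%.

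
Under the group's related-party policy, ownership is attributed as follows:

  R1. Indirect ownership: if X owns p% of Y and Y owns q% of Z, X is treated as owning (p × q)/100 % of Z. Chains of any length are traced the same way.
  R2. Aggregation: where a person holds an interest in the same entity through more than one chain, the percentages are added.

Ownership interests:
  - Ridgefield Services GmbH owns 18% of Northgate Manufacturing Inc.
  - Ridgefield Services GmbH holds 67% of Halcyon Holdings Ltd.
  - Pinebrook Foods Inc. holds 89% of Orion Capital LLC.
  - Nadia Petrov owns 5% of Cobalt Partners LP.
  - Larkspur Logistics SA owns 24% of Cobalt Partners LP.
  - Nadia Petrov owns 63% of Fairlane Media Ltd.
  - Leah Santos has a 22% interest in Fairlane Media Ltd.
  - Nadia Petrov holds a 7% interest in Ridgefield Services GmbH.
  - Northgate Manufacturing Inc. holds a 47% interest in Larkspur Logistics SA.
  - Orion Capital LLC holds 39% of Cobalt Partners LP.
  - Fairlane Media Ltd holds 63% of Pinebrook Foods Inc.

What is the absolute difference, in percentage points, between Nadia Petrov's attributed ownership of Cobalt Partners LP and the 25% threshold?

Chain via Fairlane Media Ltd → Pinebrook Foods Inc. → Orion Capital LLC (R1): 63% × 63% × 89% × 39% = 13.776399% of Cobalt Partners LP.
Chain via Ridgefield Services GmbH → Northgate Manufacturing Inc. → Larkspur Logistics SA (R1): 7% × 18% × 47% × 24% = 0.142128% of Cobalt Partners LP.
Direct interest in Cobalt Partners LP: 5%.
Aggregating (R2): 13.776399% + 0.142128% + 5% = 18.918527%.
18.918527% falls short of the 25% threshold by 6.081473 percentage points.

6.081473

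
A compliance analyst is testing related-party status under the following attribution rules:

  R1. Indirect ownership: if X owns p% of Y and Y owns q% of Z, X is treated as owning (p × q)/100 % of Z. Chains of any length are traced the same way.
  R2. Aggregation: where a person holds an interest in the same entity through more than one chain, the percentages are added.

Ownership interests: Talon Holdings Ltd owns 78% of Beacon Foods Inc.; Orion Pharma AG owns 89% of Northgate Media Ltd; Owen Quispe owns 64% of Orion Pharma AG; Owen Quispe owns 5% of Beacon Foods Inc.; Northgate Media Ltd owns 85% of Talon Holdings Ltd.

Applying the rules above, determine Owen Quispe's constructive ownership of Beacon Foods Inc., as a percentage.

Chain via Orion Pharma AG → Northgate Media Ltd → Talon Holdings Ltd (R1): 64% × 89% × 85% × 78% = 37.76448% of Beacon Foods Inc.
Direct interest in Beacon Foods Inc: 5%.
Aggregating (R2): 37.76448% + 5% = 42.76448%.

42.76448%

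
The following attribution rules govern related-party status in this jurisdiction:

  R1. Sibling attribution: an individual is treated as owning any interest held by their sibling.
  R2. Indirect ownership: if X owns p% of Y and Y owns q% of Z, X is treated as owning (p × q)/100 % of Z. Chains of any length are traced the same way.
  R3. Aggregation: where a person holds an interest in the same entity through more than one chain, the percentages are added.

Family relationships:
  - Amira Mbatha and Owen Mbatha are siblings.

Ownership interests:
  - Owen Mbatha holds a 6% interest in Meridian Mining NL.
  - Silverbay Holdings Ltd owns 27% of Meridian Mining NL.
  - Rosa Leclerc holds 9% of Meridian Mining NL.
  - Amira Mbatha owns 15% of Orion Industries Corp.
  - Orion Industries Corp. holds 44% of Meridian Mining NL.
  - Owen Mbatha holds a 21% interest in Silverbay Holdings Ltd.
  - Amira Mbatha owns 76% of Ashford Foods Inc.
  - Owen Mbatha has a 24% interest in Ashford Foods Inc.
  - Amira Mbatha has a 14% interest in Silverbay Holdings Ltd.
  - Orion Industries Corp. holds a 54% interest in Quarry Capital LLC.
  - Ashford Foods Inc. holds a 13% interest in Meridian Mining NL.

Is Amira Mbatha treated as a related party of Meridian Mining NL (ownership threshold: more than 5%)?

By sibling attribution (R1), Amira Mbatha is treated as also owning Owen Mbatha's interest in Ashford Foods Inc, giving 76% + 24% = 100%.
By sibling attribution (R1), Amira Mbatha is treated as also owning Owen Mbatha's interest in Silverbay Holdings Ltd, giving 14% + 21% = 35%.
By sibling attribution (R1), Amira Mbatha is treated as owning Owen Mbatha's 6% interest in Meridian Mining NL.
Chain via Ashford Foods Inc. (R2): 100% × 13% = 13% of Meridian Mining NL.
Chain via Silverbay Holdings Ltd (R2): 35% × 27% = 9.45% of Meridian Mining NL.
Chain via Orion Industries Corp. (R2): 15% × 44% = 6.6% of Meridian Mining NL.
Direct interest in Meridian Mining NL: 6%.
Aggregating (R3): 13% + 9.45% + 6.6% + 6% = 35.05%.
35.05% exceeds the 5% threshold, so Amira is a related party to Meridian Mining NL.

Yes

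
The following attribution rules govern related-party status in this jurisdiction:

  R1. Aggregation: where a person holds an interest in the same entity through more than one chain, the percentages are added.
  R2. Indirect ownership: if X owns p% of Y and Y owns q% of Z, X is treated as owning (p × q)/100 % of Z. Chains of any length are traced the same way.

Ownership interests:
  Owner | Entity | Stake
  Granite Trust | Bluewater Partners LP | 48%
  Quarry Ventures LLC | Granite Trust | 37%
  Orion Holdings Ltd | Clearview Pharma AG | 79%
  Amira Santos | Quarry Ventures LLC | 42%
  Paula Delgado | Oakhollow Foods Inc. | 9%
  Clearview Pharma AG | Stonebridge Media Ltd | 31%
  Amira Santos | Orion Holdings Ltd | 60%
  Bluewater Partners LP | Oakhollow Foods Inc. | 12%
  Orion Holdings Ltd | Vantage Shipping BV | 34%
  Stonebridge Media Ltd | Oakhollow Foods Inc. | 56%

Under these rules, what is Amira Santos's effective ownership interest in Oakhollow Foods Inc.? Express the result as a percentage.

Chain via Quarry Ventures LLC → Granite Trust → Bluewater Partners LP (R2): 42% × 37% × 48% × 12% = 0.895104% of Oakhollow Foods Inc.
Chain via Orion Holdings Ltd → Clearview Pharma AG → Stonebridge Media Ltd (R2): 60% × 79% × 31% × 56% = 8.22864% of Oakhollow Foods Inc.
Aggregating (R1): 0.895104% + 8.22864% = 9.123744%.

9.123744%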